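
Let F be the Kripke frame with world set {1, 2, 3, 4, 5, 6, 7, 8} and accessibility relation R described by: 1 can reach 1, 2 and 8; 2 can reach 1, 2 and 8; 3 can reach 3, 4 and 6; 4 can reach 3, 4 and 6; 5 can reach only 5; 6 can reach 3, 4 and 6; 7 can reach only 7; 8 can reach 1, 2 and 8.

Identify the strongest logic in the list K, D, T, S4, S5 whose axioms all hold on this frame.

S5

Serial (axiom D): yes — every world has a successor (e.g. 1 R 1).
Reflexive (axiom T): yes — every world is R-related to itself.
Transitive (axiom 4): yes — every two-step R-path is closed by a direct edge.
Euclidean (axiom 5): yes — any two successors of a common world are R-related.
So F validates K, D, T, S4, S5. The strongest is S5.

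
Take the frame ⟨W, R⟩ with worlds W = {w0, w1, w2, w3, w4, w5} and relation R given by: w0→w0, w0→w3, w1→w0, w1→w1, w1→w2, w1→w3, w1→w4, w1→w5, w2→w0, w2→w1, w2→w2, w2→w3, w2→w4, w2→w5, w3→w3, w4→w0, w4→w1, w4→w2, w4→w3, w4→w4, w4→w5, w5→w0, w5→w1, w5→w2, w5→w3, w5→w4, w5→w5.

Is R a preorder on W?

Yes

Reflexive: yes — every world is R-related to itself.
Transitive: yes — every two-step R-path is closed by a direct edge.
So R is a preorder.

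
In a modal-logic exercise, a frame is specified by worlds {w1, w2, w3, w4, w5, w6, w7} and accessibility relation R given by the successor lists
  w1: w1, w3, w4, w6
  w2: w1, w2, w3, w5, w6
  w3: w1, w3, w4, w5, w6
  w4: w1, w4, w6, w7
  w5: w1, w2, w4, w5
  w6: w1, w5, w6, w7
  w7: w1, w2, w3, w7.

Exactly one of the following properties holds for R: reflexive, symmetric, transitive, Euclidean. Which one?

reflexive

Reflexive: yes — every world is R-related to itself.
Symmetric: no — w2 R w1 but not w1 R w2.
Transitive: no — w1 R w3 and w3 R w5, but not w1 R w5.
Euclidean: no — w1 R w4 and w1 R w3, but not w4 R w3.
Only reflexive holds.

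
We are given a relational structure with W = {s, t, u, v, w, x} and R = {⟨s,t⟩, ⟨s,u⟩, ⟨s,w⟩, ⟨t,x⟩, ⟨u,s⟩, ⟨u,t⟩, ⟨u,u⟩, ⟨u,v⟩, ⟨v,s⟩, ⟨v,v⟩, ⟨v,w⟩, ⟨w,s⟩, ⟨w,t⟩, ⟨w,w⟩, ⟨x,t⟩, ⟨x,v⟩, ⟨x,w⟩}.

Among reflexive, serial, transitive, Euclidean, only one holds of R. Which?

serial

Reflexive: no — s is not related to itself.
Serial: yes — every world has a successor (e.g. s R t).
Transitive: no — s R t and t R x, but not s R x.
Euclidean: no — s R t and s R u, but not t R u.
Only serial holds.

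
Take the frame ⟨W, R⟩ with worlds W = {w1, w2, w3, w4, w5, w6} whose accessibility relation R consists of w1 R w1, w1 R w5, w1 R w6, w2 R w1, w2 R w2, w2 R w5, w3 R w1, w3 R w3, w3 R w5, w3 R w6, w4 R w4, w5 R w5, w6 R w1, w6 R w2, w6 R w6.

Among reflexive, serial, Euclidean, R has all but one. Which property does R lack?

Euclidean

Reflexive: yes — every world is R-related to itself.
Serial: yes — every world has a successor (e.g. w1 R w1).
Euclidean: no — w1 R w5 and w1 R w6, but not w5 R w6.
Only Euclidean fails.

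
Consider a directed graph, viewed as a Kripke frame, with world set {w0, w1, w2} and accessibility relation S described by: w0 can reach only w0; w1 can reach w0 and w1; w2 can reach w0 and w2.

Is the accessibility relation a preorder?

Reflexive: yes — every world is S-related to itself.
Transitive: yes — every two-step S-path is closed by a direct edge.
So S is a preorder.

Yes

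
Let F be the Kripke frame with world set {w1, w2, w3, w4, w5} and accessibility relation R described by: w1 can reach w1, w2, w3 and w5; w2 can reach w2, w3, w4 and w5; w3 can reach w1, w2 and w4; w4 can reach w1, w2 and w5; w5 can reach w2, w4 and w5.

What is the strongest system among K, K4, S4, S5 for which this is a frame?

Transitive (axiom 4): no — w1 R w2 and w2 R w4, but not w1 R w4.
Reflexive (axiom T): no — w3 is not related to itself.
Euclidean (axiom 5): no — w1 R w3 and w1 R w5, but not w3 R w5.
So F validates K; K4 would additionally require R to be transitive. The strongest is K.

K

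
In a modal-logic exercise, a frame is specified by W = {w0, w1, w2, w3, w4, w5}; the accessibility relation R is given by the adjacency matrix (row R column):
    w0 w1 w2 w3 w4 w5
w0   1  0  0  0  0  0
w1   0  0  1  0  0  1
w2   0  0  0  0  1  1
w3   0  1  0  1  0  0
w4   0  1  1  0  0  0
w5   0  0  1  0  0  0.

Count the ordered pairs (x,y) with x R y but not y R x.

4

Enumerating: (w1,w2), (w1,w5), (w3,w1), (w4,w1).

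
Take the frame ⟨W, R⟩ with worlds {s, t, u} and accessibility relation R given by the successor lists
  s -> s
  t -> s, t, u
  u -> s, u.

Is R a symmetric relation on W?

No

Symmetric: no — t R s but not s R t.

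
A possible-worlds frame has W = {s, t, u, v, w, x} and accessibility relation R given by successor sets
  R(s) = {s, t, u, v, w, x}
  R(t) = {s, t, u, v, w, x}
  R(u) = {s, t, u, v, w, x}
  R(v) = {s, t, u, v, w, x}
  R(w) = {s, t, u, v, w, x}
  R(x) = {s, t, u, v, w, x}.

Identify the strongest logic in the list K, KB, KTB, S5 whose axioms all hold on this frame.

Symmetric (axiom B): yes — every pair in R has its reverse in R.
Reflexive (axiom T): yes — every world is R-related to itself.
Euclidean (axiom 5): yes — any two successors of a common world are R-related.
So F validates K, KB, KTB, S5. The strongest is S5.

S5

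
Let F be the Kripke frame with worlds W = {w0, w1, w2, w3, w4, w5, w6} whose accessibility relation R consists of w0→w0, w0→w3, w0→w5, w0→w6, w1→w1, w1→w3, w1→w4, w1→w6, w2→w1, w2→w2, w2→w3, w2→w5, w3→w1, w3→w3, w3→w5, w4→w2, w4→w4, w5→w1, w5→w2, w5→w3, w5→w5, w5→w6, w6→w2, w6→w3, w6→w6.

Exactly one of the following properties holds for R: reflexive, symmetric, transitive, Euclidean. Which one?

Reflexive: yes — every world is R-related to itself.
Symmetric: no — w0 R w3 but not w3 R w0.
Transitive: no — w0 R w3 and w3 R w1, but not w0 R w1.
Euclidean: no — w0 R w3 and w0 R w6, but not w3 R w6.
Only reflexive holds.

reflexive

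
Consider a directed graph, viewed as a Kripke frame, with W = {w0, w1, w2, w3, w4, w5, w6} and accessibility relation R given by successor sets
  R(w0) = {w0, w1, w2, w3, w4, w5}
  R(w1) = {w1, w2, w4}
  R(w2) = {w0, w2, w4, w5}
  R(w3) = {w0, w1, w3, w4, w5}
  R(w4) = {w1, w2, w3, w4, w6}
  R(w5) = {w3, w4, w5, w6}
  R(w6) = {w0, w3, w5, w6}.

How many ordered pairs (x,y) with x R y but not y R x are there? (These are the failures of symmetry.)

Enumerating: (w0,w1), (w0,w4), (w0,w5), (w1,w2), (w2,w5), (w3,w1), (w4,w6), (w5,w4), (w6,w0), (w6,w3).

10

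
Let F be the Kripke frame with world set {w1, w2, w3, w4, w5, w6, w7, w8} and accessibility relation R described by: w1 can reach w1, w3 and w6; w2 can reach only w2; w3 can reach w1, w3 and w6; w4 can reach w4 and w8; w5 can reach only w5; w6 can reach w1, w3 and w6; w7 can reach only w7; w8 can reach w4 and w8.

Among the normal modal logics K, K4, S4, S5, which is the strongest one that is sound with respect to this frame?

Transitive (axiom 4): yes — every two-step R-path is closed by a direct edge.
Reflexive (axiom T): yes — every world is R-related to itself.
Euclidean (axiom 5): yes — any two successors of a common world are R-related.
So F validates K, K4, S4, S5. The strongest is S5.

S5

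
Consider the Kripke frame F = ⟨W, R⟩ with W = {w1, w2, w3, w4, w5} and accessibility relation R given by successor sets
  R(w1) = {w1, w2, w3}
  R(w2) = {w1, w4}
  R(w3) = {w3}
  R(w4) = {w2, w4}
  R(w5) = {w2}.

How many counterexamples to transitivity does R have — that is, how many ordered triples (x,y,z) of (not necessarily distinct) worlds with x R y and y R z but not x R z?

Enumerating: (w1,w2,w4), (w2,w1,w2), (w2,w1,w3), (w2,w4,w2), (w4,w2,w1), (w5,w2,w1), (w5,w2,w4).

7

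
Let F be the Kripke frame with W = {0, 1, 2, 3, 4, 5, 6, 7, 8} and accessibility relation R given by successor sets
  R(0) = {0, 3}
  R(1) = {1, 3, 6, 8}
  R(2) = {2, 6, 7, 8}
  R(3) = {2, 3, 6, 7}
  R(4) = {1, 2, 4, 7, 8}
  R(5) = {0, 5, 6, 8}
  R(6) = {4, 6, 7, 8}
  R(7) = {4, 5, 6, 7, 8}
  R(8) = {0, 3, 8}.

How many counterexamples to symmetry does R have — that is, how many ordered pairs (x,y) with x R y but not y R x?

Enumerating: (0,3), (1,3), (1,6), (1,8), (2,6), (2,7), (2,8), (3,2), (3,6), (3,7), (4,1), (4,2), … and 10 more.
Total: 22.

22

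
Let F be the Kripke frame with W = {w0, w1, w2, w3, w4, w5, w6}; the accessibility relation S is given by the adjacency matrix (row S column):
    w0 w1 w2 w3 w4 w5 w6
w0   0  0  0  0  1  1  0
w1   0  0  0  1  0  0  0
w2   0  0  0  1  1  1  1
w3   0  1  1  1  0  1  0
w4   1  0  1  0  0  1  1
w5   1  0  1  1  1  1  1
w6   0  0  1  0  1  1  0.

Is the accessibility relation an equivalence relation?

No

Reflexive: no — w0 is not related to itself.
Symmetric: yes — every pair in S has its reverse in S.
Transitive: no — w0 S w4 and w4 S w2, but not w0 S w2.
So S is not an equivalence relation.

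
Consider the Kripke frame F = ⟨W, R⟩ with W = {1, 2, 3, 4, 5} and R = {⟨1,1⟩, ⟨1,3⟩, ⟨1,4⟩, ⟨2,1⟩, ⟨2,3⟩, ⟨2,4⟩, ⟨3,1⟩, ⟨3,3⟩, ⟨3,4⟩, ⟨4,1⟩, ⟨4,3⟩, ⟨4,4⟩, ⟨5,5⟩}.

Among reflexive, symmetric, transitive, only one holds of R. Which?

transitive

Reflexive: no — 2 is not related to itself.
Symmetric: no — 2 R 1 but not 1 R 2.
Transitive: yes — every two-step R-path is closed by a direct edge.
Only transitive holds.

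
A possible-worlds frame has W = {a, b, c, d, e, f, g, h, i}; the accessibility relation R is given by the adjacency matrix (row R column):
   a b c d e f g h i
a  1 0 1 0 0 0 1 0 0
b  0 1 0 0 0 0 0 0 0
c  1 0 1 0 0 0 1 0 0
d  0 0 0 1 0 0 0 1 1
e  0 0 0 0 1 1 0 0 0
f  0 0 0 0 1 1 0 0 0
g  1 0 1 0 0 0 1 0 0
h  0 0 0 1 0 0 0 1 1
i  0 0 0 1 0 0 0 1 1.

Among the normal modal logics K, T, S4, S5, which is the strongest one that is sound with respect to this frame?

S5

Reflexive (axiom T): yes — every world is R-related to itself.
Transitive (axiom 4): yes — every two-step R-path is closed by a direct edge.
Euclidean (axiom 5): yes — any two successors of a common world are R-related.
So F validates K, T, S4, S5. The strongest is S5.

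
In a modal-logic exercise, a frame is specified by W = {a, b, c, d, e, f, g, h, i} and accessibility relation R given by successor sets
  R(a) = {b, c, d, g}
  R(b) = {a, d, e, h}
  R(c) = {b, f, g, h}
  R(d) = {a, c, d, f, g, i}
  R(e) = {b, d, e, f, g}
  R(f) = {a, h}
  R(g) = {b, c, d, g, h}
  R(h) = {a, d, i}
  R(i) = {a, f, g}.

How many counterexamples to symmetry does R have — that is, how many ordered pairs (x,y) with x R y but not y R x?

Enumerating: (a,c), (a,g), (b,d), (b,h), (c,b), (c,f), (c,h), (d,c), (d,f), (d,i), (e,d), (e,f), … and 11 more.
Total: 23.

23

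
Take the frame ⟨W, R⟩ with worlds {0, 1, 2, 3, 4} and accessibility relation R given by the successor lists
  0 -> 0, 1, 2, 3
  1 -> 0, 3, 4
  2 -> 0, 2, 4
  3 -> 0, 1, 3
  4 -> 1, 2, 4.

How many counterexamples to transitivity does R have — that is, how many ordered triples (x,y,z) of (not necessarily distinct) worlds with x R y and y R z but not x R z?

15

Enumerating: (0,1,4), (0,2,4), (1,0,1), (1,0,2), (1,3,1), (1,4,1), (1,4,2), (2,0,1), (2,0,3), (2,4,1), (3,0,2), (3,1,4), (4,1,0), (4,1,3), (4,2,0).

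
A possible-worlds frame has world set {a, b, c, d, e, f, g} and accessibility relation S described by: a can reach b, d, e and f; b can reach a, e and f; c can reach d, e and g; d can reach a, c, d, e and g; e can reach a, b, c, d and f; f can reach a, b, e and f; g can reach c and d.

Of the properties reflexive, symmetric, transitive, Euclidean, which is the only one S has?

Reflexive: no — a is not related to itself.
Symmetric: yes — every pair in S has its reverse in S.
Transitive: no — a S d and d S c, but not a S c.
Euclidean: no — a S b and a S d, but not b S d.
Only symmetric holds.

symmetric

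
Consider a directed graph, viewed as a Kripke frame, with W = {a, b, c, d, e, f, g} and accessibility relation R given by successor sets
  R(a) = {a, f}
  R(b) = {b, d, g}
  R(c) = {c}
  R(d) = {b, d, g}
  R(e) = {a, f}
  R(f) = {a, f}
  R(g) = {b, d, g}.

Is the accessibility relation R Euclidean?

Euclidean: yes — any two successors of a common world are R-related.

Yes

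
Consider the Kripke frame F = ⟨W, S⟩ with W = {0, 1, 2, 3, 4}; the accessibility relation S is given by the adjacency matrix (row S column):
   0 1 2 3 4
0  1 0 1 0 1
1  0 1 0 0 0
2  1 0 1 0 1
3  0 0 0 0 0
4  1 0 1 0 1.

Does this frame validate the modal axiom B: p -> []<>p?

Yes

The schema B characterises exactly the symmetric frames.
Symmetric: yes — every pair in S has its reverse in S.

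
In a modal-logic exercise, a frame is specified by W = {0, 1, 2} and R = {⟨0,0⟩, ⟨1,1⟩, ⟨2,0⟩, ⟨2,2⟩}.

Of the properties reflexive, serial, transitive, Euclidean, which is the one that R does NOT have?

Euclidean

Reflexive: yes — every world is R-related to itself.
Serial: yes — every world has a successor (e.g. 0 R 0).
Transitive: yes — every two-step R-path is closed by a direct edge.
Euclidean: no — 2 R 0 and 2 R 2, but not 0 R 2.
Only Euclidean fails.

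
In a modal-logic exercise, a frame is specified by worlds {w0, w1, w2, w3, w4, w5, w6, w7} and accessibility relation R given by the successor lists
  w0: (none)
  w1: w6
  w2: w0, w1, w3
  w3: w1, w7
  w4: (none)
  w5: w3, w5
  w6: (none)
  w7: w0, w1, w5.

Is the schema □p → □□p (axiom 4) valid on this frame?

No

By correspondence theory, 4 is valid on a frame iff R is transitive.
Transitive: no — w2 R w1 and w1 R w6, but not w2 R w6.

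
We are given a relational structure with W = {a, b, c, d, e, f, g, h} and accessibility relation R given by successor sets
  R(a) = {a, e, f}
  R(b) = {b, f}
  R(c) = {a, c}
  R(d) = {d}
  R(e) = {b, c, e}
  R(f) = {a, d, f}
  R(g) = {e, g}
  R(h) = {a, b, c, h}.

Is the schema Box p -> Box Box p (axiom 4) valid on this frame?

Axiom 4 corresponds to the accessibility relation being transitive.
Transitive: no — a R e and e R b, but not a R b.

No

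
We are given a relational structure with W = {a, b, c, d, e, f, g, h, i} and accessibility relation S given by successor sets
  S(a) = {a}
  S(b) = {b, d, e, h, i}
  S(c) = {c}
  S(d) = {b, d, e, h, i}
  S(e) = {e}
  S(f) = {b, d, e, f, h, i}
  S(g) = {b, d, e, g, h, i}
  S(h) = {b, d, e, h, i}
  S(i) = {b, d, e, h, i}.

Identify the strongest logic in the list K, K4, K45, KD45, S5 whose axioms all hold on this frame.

Transitive (axiom 4): yes — every two-step S-path is closed by a direct edge.
Euclidean (axiom 5): no — b S e and b S d, but not e S d.
Serial (axiom D): yes — every world has a successor (e.g. a S a).
Reflexive (axiom T): yes — every world is S-related to itself.
So F validates K, K4; K45 would additionally require S to be Euclidean. The strongest is K4.

K4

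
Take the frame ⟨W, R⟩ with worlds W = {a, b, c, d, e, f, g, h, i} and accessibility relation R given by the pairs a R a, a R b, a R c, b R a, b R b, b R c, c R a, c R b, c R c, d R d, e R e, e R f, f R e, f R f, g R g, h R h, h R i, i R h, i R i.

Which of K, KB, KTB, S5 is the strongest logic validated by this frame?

Symmetric (axiom B): yes — every pair in R has its reverse in R.
Reflexive (axiom T): yes — every world is R-related to itself.
Euclidean (axiom 5): yes — any two successors of a common world are R-related.
So F validates K, KB, KTB, S5. The strongest is S5.

S5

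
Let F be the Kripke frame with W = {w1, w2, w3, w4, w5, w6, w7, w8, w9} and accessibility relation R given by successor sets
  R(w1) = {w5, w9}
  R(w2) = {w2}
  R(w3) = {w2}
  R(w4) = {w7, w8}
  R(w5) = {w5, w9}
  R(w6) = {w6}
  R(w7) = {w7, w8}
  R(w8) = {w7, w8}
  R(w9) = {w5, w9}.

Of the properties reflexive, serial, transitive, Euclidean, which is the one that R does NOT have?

Reflexive: no — w1 is not related to itself.
Serial: yes — every world has a successor (e.g. w1 R w5).
Transitive: yes — every two-step R-path is closed by a direct edge.
Euclidean: yes — any two successors of a common world are R-related.
Only reflexive fails.

reflexive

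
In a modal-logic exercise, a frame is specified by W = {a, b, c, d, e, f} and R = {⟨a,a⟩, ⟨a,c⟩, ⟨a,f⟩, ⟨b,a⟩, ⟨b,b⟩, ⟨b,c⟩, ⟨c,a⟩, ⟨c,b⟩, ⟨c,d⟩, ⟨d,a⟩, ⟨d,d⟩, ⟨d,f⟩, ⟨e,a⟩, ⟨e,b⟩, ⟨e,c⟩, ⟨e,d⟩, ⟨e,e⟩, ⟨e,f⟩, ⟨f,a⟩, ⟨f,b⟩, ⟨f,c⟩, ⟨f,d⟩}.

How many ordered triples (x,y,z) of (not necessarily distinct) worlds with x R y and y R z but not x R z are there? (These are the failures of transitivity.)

15

Enumerating: (a,c,b), (a,c,d), (a,f,b), (a,f,d), (b,a,f), (b,c,d), (c,a,c), (c,a,f), (c,b,c), (c,d,f), (d,a,c), (d,f,b), (d,f,c), (f,a,f), (f,d,f).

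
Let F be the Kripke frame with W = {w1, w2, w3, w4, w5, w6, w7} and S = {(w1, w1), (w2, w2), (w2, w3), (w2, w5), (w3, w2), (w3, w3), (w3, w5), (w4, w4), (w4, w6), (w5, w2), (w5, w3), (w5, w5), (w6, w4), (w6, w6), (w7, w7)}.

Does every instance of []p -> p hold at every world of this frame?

Yes

Axiom T corresponds to the accessibility relation being reflexive.
Reflexive: yes — every world is S-related to itself.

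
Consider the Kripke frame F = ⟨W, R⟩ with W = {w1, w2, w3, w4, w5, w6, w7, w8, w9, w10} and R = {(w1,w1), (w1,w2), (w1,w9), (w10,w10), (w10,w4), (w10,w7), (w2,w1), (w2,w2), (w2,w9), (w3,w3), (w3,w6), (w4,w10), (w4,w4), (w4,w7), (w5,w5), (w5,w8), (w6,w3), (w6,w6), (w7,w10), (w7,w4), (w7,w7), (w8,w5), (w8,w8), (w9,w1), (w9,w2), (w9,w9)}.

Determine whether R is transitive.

Yes

Transitive: yes — every two-step R-path is closed by a direct edge.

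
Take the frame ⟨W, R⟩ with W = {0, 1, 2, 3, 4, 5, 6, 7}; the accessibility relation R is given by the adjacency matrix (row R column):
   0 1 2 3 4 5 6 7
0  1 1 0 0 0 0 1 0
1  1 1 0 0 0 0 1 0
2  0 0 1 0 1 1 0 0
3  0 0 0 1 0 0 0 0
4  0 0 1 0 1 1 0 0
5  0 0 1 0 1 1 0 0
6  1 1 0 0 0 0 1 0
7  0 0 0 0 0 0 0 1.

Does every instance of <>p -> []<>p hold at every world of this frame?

The schema 5 characterises exactly the Euclidean frames.
Euclidean: yes — any two successors of a common world are R-related.

Yes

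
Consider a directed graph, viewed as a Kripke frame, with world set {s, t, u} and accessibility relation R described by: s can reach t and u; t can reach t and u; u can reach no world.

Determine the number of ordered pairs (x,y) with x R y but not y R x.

Enumerating: (s,t), (s,u), (t,u).

3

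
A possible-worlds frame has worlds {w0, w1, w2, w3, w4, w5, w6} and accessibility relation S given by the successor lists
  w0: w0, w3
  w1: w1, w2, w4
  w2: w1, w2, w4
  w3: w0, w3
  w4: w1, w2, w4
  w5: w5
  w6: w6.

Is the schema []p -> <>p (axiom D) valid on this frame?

By correspondence theory, D is valid on a frame iff S is serial.
Serial: yes — every world has a successor (e.g. w0 S w0).

Yes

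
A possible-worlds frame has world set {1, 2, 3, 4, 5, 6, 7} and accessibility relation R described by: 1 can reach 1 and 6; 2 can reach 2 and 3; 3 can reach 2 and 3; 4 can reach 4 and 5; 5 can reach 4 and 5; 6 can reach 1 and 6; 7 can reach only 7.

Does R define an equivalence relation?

Reflexive: yes — every world is R-related to itself.
Symmetric: yes — every pair in R has its reverse in R.
Transitive: yes — every two-step R-path is closed by a direct edge.
So R is an equivalence relation.

Yes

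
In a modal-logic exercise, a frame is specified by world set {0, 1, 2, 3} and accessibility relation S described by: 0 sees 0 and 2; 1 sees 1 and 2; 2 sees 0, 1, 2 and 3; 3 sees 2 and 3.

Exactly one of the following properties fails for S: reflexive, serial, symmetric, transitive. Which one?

transitive

Reflexive: yes — every world is S-related to itself.
Serial: yes — every world has a successor (e.g. 0 S 0).
Symmetric: yes — every pair in S has its reverse in S.
Transitive: no — 0 S 2 and 2 S 1, but not 0 S 1.
Only transitive fails.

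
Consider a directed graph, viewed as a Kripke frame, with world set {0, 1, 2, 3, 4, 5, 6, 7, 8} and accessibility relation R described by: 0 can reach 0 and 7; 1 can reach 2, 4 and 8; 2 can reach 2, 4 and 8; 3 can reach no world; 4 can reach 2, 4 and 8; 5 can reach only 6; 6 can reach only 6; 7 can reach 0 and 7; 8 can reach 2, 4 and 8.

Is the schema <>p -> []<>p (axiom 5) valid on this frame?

Axiom 5 corresponds to the accessibility relation being Euclidean.
Euclidean: yes — any two successors of a common world are R-related.

Yes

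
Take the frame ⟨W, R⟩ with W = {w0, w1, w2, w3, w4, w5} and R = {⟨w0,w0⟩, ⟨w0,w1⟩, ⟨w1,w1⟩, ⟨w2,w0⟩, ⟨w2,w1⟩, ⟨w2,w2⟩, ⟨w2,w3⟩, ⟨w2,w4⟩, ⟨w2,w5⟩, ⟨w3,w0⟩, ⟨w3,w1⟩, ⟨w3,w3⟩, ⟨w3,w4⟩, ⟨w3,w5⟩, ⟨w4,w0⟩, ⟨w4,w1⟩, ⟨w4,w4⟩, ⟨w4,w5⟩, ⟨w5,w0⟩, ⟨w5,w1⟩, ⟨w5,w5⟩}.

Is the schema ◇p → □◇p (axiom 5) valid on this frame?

No

Axiom 5 corresponds to the accessibility relation being Euclidean.
Euclidean: no — w2 R w0 and w2 R w3, but not w0 R w3.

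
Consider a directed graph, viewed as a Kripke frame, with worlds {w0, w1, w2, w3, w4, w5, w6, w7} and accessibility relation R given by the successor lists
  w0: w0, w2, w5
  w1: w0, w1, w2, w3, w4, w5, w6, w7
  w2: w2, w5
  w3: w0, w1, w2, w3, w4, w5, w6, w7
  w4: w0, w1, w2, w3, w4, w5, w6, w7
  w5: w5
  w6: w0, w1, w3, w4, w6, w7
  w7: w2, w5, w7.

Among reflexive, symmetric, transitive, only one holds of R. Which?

Reflexive: yes — every world is R-related to itself.
Symmetric: no — w0 R w2 but not w2 R w0.
Transitive: no — w6 R w0 and w0 R w2, but not w6 R w2.
Only reflexive holds.

reflexive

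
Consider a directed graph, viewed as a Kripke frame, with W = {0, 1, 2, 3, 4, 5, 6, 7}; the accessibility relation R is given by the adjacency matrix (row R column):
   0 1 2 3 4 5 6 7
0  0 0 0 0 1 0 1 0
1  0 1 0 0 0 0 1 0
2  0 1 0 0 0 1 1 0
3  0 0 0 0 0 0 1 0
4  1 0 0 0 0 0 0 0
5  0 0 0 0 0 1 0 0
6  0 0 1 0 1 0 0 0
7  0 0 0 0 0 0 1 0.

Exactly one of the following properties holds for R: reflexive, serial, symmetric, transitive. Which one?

serial

Reflexive: no — 0 is not related to itself.
Serial: yes — every world has a successor (e.g. 0 R 4).
Symmetric: no — 0 R 6 but not 6 R 0.
Transitive: no — 0 R 6 and 6 R 2, but not 0 R 2.
Only serial holds.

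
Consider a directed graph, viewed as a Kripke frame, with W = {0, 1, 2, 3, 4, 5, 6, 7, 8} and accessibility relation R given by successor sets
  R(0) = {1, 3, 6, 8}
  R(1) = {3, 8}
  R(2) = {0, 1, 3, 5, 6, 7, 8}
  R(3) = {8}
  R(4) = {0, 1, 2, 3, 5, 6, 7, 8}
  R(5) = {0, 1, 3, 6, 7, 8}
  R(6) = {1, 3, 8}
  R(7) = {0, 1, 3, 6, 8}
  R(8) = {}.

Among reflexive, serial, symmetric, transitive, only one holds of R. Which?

transitive

Reflexive: no — 0 is not related to itself.
Serial: no — 8 has no R-successor.
Symmetric: no — 0 R 1 but not 1 R 0.
Transitive: yes — every two-step R-path is closed by a direct edge.
Only transitive holds.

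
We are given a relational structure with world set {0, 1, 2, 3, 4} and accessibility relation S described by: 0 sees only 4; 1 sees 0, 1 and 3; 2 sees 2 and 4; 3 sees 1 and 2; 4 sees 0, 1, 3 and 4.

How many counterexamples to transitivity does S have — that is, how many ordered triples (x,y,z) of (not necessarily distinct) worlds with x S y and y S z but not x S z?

Enumerating: (0,4,0), (0,4,1), (0,4,3), (1,0,4), (1,3,2), (2,4,0), (2,4,1), (2,4,3), (3,1,0), (3,1,3), (3,2,4), (4,3,2).

12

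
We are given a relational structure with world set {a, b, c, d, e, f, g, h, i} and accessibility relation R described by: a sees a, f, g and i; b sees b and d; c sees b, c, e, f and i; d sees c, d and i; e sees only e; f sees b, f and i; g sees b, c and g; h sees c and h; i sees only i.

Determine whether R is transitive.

No

Transitive: no — a R f and f R b, but not a R b.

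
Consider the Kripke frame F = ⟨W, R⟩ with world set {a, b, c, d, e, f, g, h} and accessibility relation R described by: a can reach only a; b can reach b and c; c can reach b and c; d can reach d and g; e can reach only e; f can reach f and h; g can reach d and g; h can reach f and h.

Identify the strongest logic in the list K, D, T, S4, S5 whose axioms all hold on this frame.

S5

Serial (axiom D): yes — every world has a successor (e.g. a R a).
Reflexive (axiom T): yes — every world is R-related to itself.
Transitive (axiom 4): yes — every two-step R-path is closed by a direct edge.
Euclidean (axiom 5): yes — any two successors of a common world are R-related.
So F validates K, D, T, S4, S5. The strongest is S5.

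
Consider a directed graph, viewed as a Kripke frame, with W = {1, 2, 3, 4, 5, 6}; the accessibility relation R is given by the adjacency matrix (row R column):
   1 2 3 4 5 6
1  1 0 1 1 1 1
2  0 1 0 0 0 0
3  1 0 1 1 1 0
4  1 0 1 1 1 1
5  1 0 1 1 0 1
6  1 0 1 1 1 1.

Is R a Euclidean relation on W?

No

Euclidean: no — 1 R 3 and 1 R 6, but not 3 R 6.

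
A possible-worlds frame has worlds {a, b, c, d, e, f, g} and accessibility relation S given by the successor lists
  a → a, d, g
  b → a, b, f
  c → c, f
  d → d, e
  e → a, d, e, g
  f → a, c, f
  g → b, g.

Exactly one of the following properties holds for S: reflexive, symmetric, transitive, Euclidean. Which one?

reflexive

Reflexive: yes — every world is S-related to itself.
Symmetric: no — a S d but not d S a.
Transitive: no — a S d and d S e, but not a S e.
Euclidean: no — a S d and a S g, but not d S g.
Only reflexive holds.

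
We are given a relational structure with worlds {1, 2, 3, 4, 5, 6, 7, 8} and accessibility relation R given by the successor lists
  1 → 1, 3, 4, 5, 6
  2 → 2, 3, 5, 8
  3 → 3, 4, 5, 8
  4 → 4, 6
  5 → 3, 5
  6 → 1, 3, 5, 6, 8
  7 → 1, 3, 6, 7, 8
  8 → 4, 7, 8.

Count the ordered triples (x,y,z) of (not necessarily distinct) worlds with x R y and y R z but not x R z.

Enumerating: (1,3,8), (1,6,8), (2,3,4), (2,8,4), (2,8,7), (3,4,6), (3,8,7), (4,6,1), (4,6,3), (4,6,5), (4,6,8), (5,3,4), … and 15 more.
Total: 27.

27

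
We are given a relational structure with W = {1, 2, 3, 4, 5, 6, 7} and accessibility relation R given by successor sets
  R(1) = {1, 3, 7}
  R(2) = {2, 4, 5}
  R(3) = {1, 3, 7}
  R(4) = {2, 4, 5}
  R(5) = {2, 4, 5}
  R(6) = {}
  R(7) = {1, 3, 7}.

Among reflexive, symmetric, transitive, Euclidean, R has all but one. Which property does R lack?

Reflexive: no — 6 is not related to itself.
Symmetric: yes — every pair in R has its reverse in R.
Transitive: yes — every two-step R-path is closed by a direct edge.
Euclidean: yes — any two successors of a common world are R-related.
Only reflexive fails.

reflexive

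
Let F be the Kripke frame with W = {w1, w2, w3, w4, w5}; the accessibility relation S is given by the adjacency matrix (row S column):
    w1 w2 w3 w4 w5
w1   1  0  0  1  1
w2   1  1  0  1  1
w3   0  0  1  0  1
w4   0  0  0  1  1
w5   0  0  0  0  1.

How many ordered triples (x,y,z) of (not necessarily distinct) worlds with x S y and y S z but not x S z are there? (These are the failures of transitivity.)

0

S is transitive; there are no such tuples.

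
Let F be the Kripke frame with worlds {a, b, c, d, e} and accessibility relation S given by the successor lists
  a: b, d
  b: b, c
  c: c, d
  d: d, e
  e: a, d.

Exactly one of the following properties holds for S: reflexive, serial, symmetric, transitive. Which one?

Reflexive: no — a is not related to itself.
Serial: yes — every world has a successor (e.g. a S b).
Symmetric: no — a S b but not b S a.
Transitive: no — a S b and b S c, but not a S c.
Only serial holds.

serial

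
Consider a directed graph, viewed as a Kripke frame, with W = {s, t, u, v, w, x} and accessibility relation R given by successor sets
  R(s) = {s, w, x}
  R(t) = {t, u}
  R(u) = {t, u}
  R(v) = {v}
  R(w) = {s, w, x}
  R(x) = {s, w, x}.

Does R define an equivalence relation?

Yes

Reflexive: yes — every world is R-related to itself.
Symmetric: yes — every pair in R has its reverse in R.
Transitive: yes — every two-step R-path is closed by a direct edge.
So R is an equivalence relation.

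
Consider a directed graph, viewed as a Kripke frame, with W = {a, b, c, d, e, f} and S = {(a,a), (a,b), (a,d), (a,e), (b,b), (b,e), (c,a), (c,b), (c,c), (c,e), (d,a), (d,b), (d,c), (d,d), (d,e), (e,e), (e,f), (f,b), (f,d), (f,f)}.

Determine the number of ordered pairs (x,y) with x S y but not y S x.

12

Enumerating: (a,b), (a,e), (b,e), (c,a), (c,b), (c,e), (d,b), (d,c), (d,e), (e,f), (f,b), (f,d).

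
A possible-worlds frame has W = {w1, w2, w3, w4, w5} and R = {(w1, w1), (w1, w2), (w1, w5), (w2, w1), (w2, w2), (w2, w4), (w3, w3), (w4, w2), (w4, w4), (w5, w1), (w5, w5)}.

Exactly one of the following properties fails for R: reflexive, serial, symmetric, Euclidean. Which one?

Reflexive: yes — every world is R-related to itself.
Serial: yes — every world has a successor (e.g. w1 R w1).
Symmetric: yes — every pair in R has its reverse in R.
Euclidean: no — w1 R w2 and w1 R w5, but not w2 R w5.
Only Euclidean fails.

Euclidean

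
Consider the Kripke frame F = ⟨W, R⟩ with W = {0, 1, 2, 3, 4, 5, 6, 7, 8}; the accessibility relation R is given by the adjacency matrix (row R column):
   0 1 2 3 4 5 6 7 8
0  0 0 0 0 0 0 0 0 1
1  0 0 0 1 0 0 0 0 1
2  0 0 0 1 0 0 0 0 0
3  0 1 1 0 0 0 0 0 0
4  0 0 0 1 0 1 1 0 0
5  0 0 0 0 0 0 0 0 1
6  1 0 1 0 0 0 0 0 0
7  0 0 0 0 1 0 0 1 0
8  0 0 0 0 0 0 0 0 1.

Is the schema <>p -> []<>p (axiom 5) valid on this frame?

No

The schema 5 characterises exactly the Euclidean frames.
Euclidean: no — 1 R 3 and 1 R 8, but not 3 R 8.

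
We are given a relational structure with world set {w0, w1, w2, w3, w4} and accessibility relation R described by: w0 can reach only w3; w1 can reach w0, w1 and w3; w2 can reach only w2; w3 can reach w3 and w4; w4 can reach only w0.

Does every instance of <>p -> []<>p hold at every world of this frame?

No

The schema 5 characterises exactly the Euclidean frames.
Euclidean: no — w1 R w3 and w1 R w0, but not w3 R w0.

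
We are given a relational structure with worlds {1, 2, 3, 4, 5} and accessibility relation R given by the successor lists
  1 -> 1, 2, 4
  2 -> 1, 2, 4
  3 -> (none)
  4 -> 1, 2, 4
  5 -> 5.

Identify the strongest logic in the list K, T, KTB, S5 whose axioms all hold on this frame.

Reflexive (axiom T): no — 3 is not related to itself.
Symmetric (axiom B): yes — every pair in R has its reverse in R.
Euclidean (axiom 5): yes — any two successors of a common world are R-related.
So F validates K; T would additionally require R to be reflexive. The strongest is K.

K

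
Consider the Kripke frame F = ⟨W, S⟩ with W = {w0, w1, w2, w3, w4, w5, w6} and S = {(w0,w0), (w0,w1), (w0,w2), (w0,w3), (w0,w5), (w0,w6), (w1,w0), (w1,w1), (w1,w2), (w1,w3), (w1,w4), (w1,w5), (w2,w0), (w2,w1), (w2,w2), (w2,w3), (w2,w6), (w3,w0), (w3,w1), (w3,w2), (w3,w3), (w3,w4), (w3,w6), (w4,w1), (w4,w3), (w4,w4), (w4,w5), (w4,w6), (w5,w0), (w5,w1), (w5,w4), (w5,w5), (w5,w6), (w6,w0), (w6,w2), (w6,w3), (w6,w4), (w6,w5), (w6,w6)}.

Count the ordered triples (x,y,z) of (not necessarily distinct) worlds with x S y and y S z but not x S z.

Enumerating: (w0,w1,w4), (w0,w3,w4), (w0,w5,w4), (w0,w6,w4), (w1,w0,w6), (w1,w2,w6), (w1,w3,w6), (w1,w4,w6), (w1,w5,w6), (w2,w0,w5), (w2,w1,w4), (w2,w1,w5), … and 26 more.
Total: 38.

38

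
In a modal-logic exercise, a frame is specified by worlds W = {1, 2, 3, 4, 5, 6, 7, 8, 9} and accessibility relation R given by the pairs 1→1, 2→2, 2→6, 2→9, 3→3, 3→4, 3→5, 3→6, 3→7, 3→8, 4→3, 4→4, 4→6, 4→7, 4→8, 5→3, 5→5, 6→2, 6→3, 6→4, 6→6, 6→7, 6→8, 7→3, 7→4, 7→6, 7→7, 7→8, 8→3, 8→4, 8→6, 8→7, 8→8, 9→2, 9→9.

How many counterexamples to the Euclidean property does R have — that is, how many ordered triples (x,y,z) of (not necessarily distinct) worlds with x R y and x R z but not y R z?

18

Enumerating: (2,6,9), (2,9,6), (3,4,5), (3,5,4), (3,5,6), (3,5,7), (3,5,8), (3,6,5), (3,7,5), (3,8,5), (6,2,3), (6,2,4), (6,2,7), (6,2,8), (6,3,2), (6,4,2), (6,7,2), (6,8,2).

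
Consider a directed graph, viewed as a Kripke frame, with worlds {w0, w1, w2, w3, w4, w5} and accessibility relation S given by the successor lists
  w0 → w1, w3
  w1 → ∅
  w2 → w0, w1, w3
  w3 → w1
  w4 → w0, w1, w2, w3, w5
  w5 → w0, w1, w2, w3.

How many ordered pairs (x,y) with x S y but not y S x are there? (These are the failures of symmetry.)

15

Enumerating: (w0,w1), (w0,w3), (w2,w0), (w2,w1), (w2,w3), (w3,w1), (w4,w0), (w4,w1), (w4,w2), (w4,w3), (w4,w5), (w5,w0), (w5,w1), (w5,w2), (w5,w3).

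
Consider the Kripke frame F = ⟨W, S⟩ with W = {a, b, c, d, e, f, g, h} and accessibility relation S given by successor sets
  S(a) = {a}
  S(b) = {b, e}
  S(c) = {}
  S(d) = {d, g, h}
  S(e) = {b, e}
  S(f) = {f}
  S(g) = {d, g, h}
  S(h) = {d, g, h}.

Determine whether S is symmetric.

Yes

Symmetric: yes — every pair in S has its reverse in S.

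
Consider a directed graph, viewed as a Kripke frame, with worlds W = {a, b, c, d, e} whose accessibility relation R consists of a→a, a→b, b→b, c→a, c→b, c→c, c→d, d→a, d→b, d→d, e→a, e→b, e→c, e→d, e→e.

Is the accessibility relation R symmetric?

No

Symmetric: no — a R b but not b R a.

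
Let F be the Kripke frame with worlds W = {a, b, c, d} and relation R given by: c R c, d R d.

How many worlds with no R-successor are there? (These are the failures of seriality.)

2

Enumerating: a, b.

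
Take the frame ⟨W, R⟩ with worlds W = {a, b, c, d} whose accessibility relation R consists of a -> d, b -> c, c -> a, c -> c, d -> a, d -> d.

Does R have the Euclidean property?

Euclidean: no — c R a and c R a, but not a R a.

No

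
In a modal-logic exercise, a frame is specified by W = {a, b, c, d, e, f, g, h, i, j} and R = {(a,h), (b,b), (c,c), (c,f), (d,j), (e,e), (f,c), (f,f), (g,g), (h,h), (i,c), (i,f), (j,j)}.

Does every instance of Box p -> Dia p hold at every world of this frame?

By correspondence theory, D is valid on a frame iff R is serial.
Serial: yes — every world has a successor (e.g. a R h).

Yes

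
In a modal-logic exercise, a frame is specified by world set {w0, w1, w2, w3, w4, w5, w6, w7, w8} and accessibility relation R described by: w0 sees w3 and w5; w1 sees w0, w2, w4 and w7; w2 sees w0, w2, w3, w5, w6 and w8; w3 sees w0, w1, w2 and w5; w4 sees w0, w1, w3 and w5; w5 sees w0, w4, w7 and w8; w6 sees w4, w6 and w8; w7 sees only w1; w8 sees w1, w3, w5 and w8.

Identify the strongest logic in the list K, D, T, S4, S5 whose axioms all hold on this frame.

Serial (axiom D): yes — every world has a successor (e.g. w0 R w3).
Reflexive (axiom T): no — w0 is not related to itself.
Transitive (axiom 4): no — w0 R w3 and w3 R w1, but not w0 R w1.
Euclidean (axiom 5): no — w0 R w5 and w0 R w3, but not w5 R w3.
So F validates K, D; T would additionally require R to be reflexive. The strongest is D.

D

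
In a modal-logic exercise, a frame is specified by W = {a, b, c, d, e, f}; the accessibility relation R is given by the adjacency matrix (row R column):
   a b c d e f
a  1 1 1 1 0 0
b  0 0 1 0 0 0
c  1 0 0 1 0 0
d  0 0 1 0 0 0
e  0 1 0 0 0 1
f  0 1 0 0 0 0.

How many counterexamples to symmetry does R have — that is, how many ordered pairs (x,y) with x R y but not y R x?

6

Enumerating: (a,b), (a,d), (b,c), (e,b), (e,f), (f,b).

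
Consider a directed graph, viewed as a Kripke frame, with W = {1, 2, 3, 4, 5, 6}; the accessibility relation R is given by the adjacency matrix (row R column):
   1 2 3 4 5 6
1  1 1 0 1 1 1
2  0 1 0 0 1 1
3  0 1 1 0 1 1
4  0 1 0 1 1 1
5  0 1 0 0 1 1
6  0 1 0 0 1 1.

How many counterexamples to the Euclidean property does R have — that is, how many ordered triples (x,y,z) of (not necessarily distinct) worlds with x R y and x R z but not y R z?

13

Enumerating: (1,2,1), (1,2,4), (1,4,1), (1,5,1), (1,5,4), (1,6,1), (1,6,4), (3,2,3), (3,5,3), (3,6,3), (4,2,4), (4,5,4), (4,6,4).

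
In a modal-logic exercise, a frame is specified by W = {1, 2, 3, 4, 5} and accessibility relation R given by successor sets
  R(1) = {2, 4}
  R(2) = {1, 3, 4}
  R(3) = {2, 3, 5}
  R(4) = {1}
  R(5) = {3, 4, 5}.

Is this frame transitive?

No

Transitive: no — 1 R 2 and 2 R 3, but not 1 R 3.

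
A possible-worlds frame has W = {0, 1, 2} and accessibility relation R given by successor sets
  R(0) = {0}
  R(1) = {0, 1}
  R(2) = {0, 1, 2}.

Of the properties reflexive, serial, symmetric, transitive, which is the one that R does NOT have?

Reflexive: yes — every world is R-related to itself.
Serial: yes — every world has a successor (e.g. 0 R 0).
Symmetric: no — 1 R 0 but not 0 R 1.
Transitive: yes — every two-step R-path is closed by a direct edge.
Only symmetric fails.

symmetric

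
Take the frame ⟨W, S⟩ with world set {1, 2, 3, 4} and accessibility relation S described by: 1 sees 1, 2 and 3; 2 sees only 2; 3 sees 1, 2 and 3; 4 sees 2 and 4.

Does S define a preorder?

Yes

Reflexive: yes — every world is S-related to itself.
Transitive: yes — every two-step S-path is closed by a direct edge.
So S is a preorder.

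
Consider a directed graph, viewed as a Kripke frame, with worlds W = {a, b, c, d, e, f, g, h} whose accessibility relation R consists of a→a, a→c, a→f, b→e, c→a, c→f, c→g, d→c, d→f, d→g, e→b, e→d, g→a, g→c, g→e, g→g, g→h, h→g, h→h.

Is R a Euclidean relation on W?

No

Euclidean: no — a R f and a R c, but not f R c.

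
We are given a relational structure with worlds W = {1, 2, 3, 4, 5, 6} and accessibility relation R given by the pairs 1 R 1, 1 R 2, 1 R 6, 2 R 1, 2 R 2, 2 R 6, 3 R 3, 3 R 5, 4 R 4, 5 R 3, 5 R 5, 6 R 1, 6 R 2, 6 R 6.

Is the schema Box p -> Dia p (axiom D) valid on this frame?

Yes

Axiom D corresponds to the accessibility relation being serial.
Serial: yes — every world has a successor (e.g. 1 R 1).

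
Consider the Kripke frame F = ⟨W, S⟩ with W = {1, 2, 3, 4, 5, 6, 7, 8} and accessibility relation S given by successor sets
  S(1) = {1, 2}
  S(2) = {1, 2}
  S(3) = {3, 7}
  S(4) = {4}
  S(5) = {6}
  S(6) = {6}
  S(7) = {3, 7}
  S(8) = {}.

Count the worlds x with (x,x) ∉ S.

Enumerating: 5, 8.

2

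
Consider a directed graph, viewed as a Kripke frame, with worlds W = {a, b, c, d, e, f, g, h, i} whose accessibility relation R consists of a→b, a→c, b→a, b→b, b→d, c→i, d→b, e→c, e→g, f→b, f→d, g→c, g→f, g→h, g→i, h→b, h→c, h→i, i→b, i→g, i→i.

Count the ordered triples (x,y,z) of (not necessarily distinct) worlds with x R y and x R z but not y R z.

32

Enumerating: (a,b,c), (a,c,b), (a,c,c), (b,a,a), (b,a,d), (b,d,a), (b,d,d), (e,c,c), (e,c,g), (e,g,g), (f,d,d), (g,c,c), … and 20 more.
Total: 32.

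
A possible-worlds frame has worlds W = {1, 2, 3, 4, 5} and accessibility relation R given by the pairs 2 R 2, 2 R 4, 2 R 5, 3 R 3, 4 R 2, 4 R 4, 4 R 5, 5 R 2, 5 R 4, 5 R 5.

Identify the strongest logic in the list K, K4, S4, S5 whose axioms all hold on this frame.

K4

Transitive (axiom 4): yes — every two-step R-path is closed by a direct edge.
Reflexive (axiom T): no — 1 is not related to itself.
Euclidean (axiom 5): yes — any two successors of a common world are R-related.
So F validates K, K4; S4 would additionally require R to be reflexive. The strongest is K4.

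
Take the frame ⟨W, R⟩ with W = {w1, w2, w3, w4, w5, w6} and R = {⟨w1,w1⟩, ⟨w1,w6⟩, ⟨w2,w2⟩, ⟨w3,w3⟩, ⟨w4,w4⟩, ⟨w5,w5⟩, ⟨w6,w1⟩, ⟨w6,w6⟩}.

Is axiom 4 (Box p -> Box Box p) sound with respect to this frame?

Yes

By correspondence theory, 4 is valid on a frame iff R is transitive.
Transitive: yes — every two-step R-path is closed by a direct edge.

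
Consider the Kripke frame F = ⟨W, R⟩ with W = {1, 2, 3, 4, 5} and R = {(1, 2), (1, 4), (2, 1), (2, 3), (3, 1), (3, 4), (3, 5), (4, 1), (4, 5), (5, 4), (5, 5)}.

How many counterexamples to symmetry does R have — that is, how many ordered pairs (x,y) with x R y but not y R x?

4

Enumerating: (2,3), (3,1), (3,4), (3,5).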